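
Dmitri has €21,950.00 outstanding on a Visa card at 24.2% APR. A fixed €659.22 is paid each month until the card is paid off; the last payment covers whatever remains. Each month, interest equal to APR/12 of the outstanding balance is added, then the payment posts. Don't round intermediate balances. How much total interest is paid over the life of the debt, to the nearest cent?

€14,805.27

Monthly rate r = 24.2%/12 = 2.01667% = 0.0201667.
Payoff takes n = ⌈−ln(1 − rB₀/P)/ln(1+r)⌉ = ⌈55.754⌉ = 56 payments; the last is €498.17.
Total paid = 55·€659.22 + €498.17 = €36,755.27.
Total interest = total paid − principal = €36,755.27 − €21,950.00 = €14,805.27.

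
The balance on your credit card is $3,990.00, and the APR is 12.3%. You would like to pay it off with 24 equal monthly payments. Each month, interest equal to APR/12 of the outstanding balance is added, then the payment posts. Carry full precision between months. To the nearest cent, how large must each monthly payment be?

Monthly rate r = 12.3%/12 = 1.025% = 0.01025.
Level-payment amortization: P = B₀·r / (1 − (1+r)^(−n)) = 3990.00·0.01025 / (1 − 1.01025^(−24)).
Denominator 1 − (1+r)^(−24) = 0.217098038.
P = 40.8975 / 0.217098038 ≈ 188.38.

$188.38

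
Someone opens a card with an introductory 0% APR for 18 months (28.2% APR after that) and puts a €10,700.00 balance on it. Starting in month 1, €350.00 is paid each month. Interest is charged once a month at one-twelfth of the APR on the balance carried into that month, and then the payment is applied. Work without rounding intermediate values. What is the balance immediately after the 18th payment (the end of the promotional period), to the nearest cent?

Promo months 1–18 at r₀ = 0%/12 = 0; months 19+ at r₁ = 28.2%/12 = 0.0235.
After month 18 (no interest yet): B = €10,700.00 − 18·€350.00 = €4,400.00.

€4,400.00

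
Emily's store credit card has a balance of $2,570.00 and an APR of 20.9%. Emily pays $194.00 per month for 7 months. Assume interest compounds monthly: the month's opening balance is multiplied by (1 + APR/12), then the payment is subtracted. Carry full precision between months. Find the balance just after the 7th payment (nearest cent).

Monthly rate r = 20.9%/12 = 1.74167% = 0.0174167.
Each month: B ← B·(1+r) − $194.00.
Month 1: interest $44.76; balance after payment $2,420.76.
Month 2: interest $42.16; balance after payment $2,268.92.
Month 3: interest $39.52; balance after payment $2,114.44.
Month 4: interest $36.83; balance after payment $1,957.27.
Month 5: interest $34.09; balance after payment $1,797.36.
Month 6: interest $31.30; balance after payment $1,634.66.
Month 7: interest $28.47; balance after payment $1,469.13.

$1,469.13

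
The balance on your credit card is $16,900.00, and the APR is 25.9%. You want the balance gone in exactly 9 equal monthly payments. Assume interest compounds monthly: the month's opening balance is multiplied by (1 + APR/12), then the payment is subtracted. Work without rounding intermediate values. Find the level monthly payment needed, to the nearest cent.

$2,086.19

Monthly rate r = 25.9%/12 = 2.15833% = 0.0215833.
Level-payment amortization: P = B₀·r / (1 − (1+r)^(−n)) = 16900.00·0.0215833 / (1 − 1.02158^(−9)).
Denominator 1 − (1+r)^(−9) = 0.17484448.
P = 364.758 / 0.17484448 ≈ 2086.19.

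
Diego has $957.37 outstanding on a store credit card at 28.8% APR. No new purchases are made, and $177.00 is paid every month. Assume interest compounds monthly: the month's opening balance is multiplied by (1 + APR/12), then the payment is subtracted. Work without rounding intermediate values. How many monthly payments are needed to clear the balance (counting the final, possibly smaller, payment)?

6 months

Monthly rate r = 28.8%/12 = 2.4% = 0.024.
Recurrence: B ← B·(1+r) − $177.00.
Month 1: interest $22.98; balance after payment $803.35.
Month 2: interest $19.28; balance after payment $645.63.
Month 3: interest $15.50; balance after payment $484.12.
Month 4: interest $11.62; balance after payment $318.74.
Month 5: interest $7.65; balance after payment $149.39.
Month 6: interest $3.59; balance after payment $0.00.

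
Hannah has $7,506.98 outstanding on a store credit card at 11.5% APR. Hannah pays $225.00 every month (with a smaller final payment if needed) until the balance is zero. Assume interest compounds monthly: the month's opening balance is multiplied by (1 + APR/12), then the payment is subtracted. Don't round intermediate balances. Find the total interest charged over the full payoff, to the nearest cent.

$1,582.32

Monthly rate r = 11.5%/12 = 0.958333% = 0.00958333.
Payoff takes n = ⌈−ln(1 − rB₀/P)/ln(1+r)⌉ = ⌈40.396⌉ = 41 payments; the last is $89.30.
Total paid = 40·$225.00 + $89.30 = $9,089.30.
Total interest = total paid − principal = $9,089.30 − $7,506.98 = $1,582.32.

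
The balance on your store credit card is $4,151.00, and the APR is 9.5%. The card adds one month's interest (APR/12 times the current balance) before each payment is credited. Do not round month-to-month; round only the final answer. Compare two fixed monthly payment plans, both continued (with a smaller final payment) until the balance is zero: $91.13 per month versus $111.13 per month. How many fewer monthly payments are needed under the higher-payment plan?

Monthly rate r = 9.5%/12 = 0.791667% = 0.00791667.
At $91.13/mo: n = ⌈−ln(1 − rB₀/P)/ln(1+r)⌉ = 57 payments (last $65.34); total interest = total paid − $4,151.00 = $1,017.62.
At $111.13/mo: 45 payments (last $50.86); total interest $789.58.
Payments saved = 57 − 45 = 12.

12 fewer payments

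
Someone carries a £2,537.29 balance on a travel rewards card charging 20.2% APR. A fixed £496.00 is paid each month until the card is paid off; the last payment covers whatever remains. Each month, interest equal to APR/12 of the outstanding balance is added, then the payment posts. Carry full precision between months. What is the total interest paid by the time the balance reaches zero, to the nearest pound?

£139

Monthly rate r = 20.2%/12 = 1.68333% = 0.0168333.
Payoff takes n = ⌈−ln(1 − rB₀/P)/ln(1+r)⌉ = ⌈5.394⌉ = 6 payments; the last is £196.50.
Total paid = 5·£496.00 + £196.50 = £2,676.50.
Total interest = total paid − principal = £2,676.50 − £2,537.29 = £139.21.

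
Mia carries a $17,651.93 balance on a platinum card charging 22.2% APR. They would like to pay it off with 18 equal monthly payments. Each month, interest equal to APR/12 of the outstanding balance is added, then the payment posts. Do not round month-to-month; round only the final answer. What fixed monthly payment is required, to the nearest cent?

$1,161.95

Monthly rate r = 22.2%/12 = 1.85% = 0.0185.
Level-payment amortization: P = B₀·r / (1 − (1+r)^(−n)) = 17651.93·0.0185 / (1 − 1.0185^(−18)).
Denominator 1 − (1+r)^(−18) = 0.281045511.
P = 326.561 / 0.281045511 ≈ 1161.95.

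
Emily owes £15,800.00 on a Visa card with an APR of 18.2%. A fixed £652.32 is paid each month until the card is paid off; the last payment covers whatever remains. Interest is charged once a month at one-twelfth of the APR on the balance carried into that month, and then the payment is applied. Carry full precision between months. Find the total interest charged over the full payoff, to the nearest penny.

£4,042.18

Monthly rate r = 18.2%/12 = 1.51667% = 0.0151667.
Payoff takes n = ⌈−ln(1 − rB₀/P)/ln(1+r)⌉ = ⌈30.416⌉ = 31 payments; the last is £272.58.
Total paid = 30·£652.32 + £272.58 = £19,842.18.
Total interest = total paid − principal = £19,842.18 − £15,800.00 = £4,042.18.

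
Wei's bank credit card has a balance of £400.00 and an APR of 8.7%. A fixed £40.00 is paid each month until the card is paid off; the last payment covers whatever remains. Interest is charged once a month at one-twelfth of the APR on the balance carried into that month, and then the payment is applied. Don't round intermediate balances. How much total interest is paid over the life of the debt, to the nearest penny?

Monthly rate r = 8.7%/12 = 0.725% = 0.00725.
Payoff takes n = ⌈−ln(1 − rB₀/P)/ln(1+r)⌉ = ⌈10.419⌉ = 11 payments; the last is £16.78.
Total paid = 10·£40.00 + £16.78 = £416.78.
Total interest = total paid − principal = £416.78 − £400.00 = £16.78.

£16.78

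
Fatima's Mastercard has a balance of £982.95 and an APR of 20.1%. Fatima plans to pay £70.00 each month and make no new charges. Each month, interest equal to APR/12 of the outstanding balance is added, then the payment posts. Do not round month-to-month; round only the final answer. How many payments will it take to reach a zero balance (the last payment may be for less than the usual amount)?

17 payments

Monthly rate r = 20.1%/12 = 1.675% = 0.01675.
Recurrence: B ← B·(1+r) − £70.00.
Month 1: interest £16.46; balance after payment £929.41.
Month 2: interest £15.57; balance after payment £874.98.
Closed form: n = −ln(1 − rB₀/P)/ln(1+r) = −ln(0.76479)/ln(1.01675) ≈ 16.143, so the balance reaches zero during payment 17.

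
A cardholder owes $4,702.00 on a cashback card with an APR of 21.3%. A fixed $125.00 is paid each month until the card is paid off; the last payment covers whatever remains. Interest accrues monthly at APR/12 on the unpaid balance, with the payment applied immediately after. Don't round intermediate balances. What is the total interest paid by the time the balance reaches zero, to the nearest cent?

$3,125.14

Monthly rate r = 21.3%/12 = 1.775% = 0.01775.
Payoff takes n = ⌈−ln(1 − rB₀/P)/ln(1+r)⌉ = ⌈62.615⌉ = 63 payments; the last is $77.14.
Total paid = 62·$125.00 + $77.14 = $7,827.14.
Total interest = total paid − principal = $7,827.14 − $4,702.00 = $3,125.14.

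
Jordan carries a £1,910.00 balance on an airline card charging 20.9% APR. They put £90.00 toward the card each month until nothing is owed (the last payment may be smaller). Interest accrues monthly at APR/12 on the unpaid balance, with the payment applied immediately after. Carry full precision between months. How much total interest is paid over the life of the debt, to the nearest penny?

£495.30

Monthly rate r = 20.9%/12 = 1.74167% = 0.0174167.
Payoff takes n = ⌈−ln(1 − rB₀/P)/ln(1+r)⌉ = ⌈26.724⌉ = 27 payments; the last is £65.30.
Total paid = 26·£90.00 + £65.30 = £2,405.30.
Total interest = total paid − principal = £2,405.30 − £1,910.00 = £495.30.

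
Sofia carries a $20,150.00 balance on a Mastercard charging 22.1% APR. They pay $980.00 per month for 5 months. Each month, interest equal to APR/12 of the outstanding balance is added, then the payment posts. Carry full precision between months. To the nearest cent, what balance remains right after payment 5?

Monthly rate r = 22.1%/12 = 1.84167% = 0.0184167.
Each month: B ← B·(1+r) − $980.00.
Month 1: interest $371.10; balance after payment $19,541.10.
Month 2: interest $359.88; balance after payment $18,920.98.
Month 3: interest $348.46; balance after payment $18,289.44.
Month 4: interest $336.83; balance after payment $17,646.27.
Month 5: interest $324.99; balance after payment $16,991.25.

$16,991.25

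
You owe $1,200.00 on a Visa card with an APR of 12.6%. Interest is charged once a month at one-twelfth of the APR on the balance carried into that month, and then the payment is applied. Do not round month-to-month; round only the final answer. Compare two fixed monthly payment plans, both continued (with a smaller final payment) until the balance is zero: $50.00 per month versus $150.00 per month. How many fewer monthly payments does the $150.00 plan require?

Monthly rate r = 12.6%/12 = 1.05% = 0.0105.
At $50.00/mo: n = ⌈−ln(1 − rB₀/P)/ln(1+r)⌉ = 28 payments (last $39.92); total interest = total paid − $1,200.00 = $189.92.
At $150.00/mo: 9 payments (last $60.17); total interest $60.17.
Payments saved = 28 − 9 = 19.

19 fewer payments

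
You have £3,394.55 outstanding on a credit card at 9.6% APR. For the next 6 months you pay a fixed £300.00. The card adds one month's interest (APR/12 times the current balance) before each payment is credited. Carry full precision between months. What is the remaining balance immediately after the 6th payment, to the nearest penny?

£1,724.40

Monthly rate r = 9.6%/12 = 0.8% = 0.008.
Each month: B ← B·(1+r) − £300.00.
Month 1: interest £27.16; balance after payment £3,121.71.
Month 2: interest £24.97; balance after payment £2,846.68.
Month 3: interest £22.77; balance after payment £2,569.45.
Month 4: interest £20.56; balance after payment £2,290.01.
Month 5: interest £18.32; balance after payment £2,008.33.
Month 6: interest £16.07; balance after payment £1,724.40.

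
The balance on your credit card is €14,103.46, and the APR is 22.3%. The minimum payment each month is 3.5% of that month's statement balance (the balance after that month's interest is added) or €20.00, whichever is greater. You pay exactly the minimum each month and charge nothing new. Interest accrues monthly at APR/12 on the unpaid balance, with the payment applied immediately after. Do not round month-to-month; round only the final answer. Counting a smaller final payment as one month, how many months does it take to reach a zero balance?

Monthly rate r = 22.3%/12 = 1.85833% = 0.0185833.
While 3.5% of the post-interest balance exceeds €20.00, each month B ← (B·(1+r))·(1 − 0.035), i.e. B shrinks by the factor (1+r)·0.965 = 0.98293.
This holds for months 1–188. Entering month 189 the balance is €554.39; 3.5% of the post-interest balance is now below €20.00, so the flat €20.00 minimum applies from here.
From month 189 a fixed €20.00 at rate r clears €554.39 in 40 more payments. Total: 188 + 40 = 228 months.

228 months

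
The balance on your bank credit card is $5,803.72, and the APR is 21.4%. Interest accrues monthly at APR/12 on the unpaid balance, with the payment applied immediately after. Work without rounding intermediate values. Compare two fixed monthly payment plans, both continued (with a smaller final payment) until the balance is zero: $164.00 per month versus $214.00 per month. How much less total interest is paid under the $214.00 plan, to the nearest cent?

Monthly rate r = 21.4%/12 = 1.78333% = 0.0178333.
At $164.00/mo: n = ⌈−ln(1 − rB₀/P)/ln(1+r)⌉ = 57 payments (last $68.56); total interest = total paid − $5,803.72 = $3,448.84.
At $214.00/mo: 38 payments (last $84.46); total interest $2,198.74.
Interest saved = $3,448.84 − $2,198.74 = $1,250.10.

$1,250.10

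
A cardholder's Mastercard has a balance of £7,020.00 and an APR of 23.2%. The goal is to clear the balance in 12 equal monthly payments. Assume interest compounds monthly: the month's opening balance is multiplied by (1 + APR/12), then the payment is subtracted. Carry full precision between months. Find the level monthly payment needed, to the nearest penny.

Monthly rate r = 23.2%/12 = 1.93333% = 0.0193333.
Level-payment amortization: P = B₀·r / (1 − (1+r)^(−n)) = 7020.00·0.0193333 / (1 − 1.01933^(−12)).
Denominator 1 − (1+r)^(−12) = 0.205296211.
P = 135.72 / 0.205296211 ≈ 661.09.

£661.09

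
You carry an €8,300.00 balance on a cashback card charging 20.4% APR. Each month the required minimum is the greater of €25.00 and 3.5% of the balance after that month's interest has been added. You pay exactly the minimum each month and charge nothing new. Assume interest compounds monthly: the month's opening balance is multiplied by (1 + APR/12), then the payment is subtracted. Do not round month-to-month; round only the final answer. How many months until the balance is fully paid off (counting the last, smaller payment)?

171 months

Monthly rate r = 20.4%/12 = 1.7% = 0.017.
While 3.5% of the post-interest balance exceeds €25.00, each month B ← (B·(1+r))·(1 − 0.035), i.e. B shrinks by the factor (1+r)·0.965 = 0.9814.
This holds for months 1–132. Entering month 133 the balance is €696.71; 3.5% of the post-interest balance is now below €25.00, so the flat €25.00 minimum applies from here.
From month 133 a fixed €25.00 at rate r clears €696.71 in 39 more payments. Total: 132 + 39 = 171 months.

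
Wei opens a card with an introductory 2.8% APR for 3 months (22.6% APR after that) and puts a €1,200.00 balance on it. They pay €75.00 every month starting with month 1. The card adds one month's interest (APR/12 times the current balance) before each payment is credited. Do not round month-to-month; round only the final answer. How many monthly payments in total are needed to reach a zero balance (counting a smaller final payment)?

Promo months 1–3 at r₀ = 2.8%/12 = 0.00233333; months 4+ at r₁ = 22.6%/12 = 0.0188333.
After month 3: iterate B ← B·(1+r₀) − €75.00 for 3 months → €982.89.
Then at r₁ with €75.00/mo: n₂ = −ln(1 − r₁·B/P)/ln(1+r₁) ≈ 15.19 → 16 more payments.

19 payments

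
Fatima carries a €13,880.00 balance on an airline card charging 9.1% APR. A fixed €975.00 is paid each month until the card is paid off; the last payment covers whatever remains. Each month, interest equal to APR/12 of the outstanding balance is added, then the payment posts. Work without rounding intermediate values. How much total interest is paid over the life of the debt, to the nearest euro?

€864

Monthly rate r = 9.1%/12 = 0.758333% = 0.00758333.
Payoff takes n = ⌈−ln(1 − rB₀/P)/ln(1+r)⌉ = ⌈15.122⌉ = 16 payments; the last is €118.93.
Total paid = 15·€975.00 + €118.93 = €14,743.93.
Total interest = total paid − principal = €14,743.93 − €13,880.00 = €863.93.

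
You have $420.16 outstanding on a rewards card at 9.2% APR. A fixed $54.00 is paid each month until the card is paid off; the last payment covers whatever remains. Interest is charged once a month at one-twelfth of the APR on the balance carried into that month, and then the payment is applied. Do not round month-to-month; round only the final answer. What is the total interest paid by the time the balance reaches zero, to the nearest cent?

$14.72

Monthly rate r = 9.2%/12 = 0.766667% = 0.00766667.
Payoff takes n = ⌈−ln(1 − rB₀/P)/ln(1+r)⌉ = ⌈8.053⌉ = 9 payments; the last is $2.88.
Total paid = 8·$54.00 + $2.88 = $434.88.
Total interest = total paid − principal = $434.88 − $420.16 = $14.72.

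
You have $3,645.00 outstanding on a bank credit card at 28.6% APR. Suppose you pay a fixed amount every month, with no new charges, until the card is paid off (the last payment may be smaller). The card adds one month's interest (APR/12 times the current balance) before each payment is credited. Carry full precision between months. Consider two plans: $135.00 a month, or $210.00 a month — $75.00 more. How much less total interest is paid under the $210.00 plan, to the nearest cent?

Monthly rate r = 28.6%/12 = 2.38333% = 0.0238333.
At $135.00/mo: n = ⌈−ln(1 − rB₀/P)/ln(1+r)⌉ = 44 payments (last $106.93); total interest = total paid − $3,645.00 = $2,266.93.
At $210.00/mo: 23 payments (last $140.57); total interest $1,115.57.
Interest saved = $2,266.93 − $1,115.57 = $1,151.36.

$1,151.36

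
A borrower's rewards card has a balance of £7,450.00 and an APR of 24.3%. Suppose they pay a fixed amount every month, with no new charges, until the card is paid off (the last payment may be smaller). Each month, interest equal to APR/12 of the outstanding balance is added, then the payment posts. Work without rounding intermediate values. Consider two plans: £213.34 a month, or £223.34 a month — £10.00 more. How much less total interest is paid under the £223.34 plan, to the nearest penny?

£531.26

Monthly rate r = 24.3%/12 = 2.025% = 0.02025.
At £213.34/mo: n = ⌈−ln(1 − rB₀/P)/ln(1+r)⌉ = 62 payments (last £55.44); total interest = total paid − £7,450.00 = £5,619.18.
At £223.34/mo: 57 payments (last £30.88); total interest £5,087.92.
Interest saved = £5,619.18 − £5,087.92 = £531.26.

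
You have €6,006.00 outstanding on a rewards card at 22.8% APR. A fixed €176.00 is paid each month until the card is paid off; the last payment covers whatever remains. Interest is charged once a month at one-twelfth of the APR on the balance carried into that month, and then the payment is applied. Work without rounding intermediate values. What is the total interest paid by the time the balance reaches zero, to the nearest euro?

Monthly rate r = 22.8%/12 = 1.9% = 0.019.
Payoff takes n = ⌈−ln(1 − rB₀/P)/ln(1+r)⌉ = ⌈55.531⌉ = 56 payments; the last is €93.86.
Total paid = 55·€176.00 + €93.86 = €9,773.86.
Total interest = total paid − principal = €9,773.86 − €6,006.00 = €3,767.86.

€3,768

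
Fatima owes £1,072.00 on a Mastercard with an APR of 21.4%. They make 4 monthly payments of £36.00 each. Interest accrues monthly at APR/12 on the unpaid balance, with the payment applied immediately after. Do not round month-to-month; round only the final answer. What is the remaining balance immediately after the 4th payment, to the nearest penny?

£1,002.64

Monthly rate r = 21.4%/12 = 1.78333% = 0.0178333.
Each month: B ← B·(1+r) − £36.00.
Month 1: interest £19.12; balance after payment £1,055.12.
Month 2: interest £18.82; balance after payment £1,037.93.
Month 3: interest £18.51; balance after payment £1,020.44.
Month 4: interest £18.20; balance after payment £1,002.64.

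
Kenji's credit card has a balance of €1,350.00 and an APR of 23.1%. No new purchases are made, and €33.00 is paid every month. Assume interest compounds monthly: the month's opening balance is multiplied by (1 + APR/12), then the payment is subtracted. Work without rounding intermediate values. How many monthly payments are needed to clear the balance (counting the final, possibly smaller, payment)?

Monthly rate r = 23.1%/12 = 1.925% = 0.01925.
Recurrence: B ← B·(1+r) − €33.00.
Month 1: interest €25.99; balance after payment €1,342.99.
Month 2: interest €25.85; balance after payment €1,335.84.
Closed form: n = −ln(1 − rB₀/P)/ln(1+r) = −ln(0.2125)/ln(1.01925) ≈ 81.230, so the balance reaches zero during payment 82.

82 months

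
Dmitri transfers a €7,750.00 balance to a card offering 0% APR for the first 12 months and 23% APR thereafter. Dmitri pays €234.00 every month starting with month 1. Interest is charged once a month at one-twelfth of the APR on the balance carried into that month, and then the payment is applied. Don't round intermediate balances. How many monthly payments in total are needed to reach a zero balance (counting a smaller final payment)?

40 payments

Promo months 1–12 at r₀ = 0%/12 = 0; months 13+ at r₁ = 23%/12 = 0.0191667.
After month 12 (no interest yet): B = €7,750.00 − 12·€234.00 = €4,942.00.
Then at r₁ with €234.00/mo: n₂ = −ln(1 − r₁·B/P)/ln(1+r₁) ≈ 27.33 → 28 more payments.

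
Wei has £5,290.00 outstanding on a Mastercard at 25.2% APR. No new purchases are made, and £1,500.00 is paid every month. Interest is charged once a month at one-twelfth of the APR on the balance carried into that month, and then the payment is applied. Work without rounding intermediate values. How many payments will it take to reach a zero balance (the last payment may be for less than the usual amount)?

Monthly rate r = 25.2%/12 = 2.1% = 0.021.
Recurrence: B ← B·(1+r) − £1,500.00.
Month 1: interest £111.09; balance after payment £3,901.09.
Month 2: interest £81.92; balance after payment £2,483.01.
Month 3: interest £52.14; balance after payment £1,035.16.
Month 4: interest £21.74; balance after payment £0.00.

4 payments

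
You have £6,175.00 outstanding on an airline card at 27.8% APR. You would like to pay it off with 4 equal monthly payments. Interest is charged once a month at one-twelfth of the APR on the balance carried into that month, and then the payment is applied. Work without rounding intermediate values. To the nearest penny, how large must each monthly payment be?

£1,634.18

Monthly rate r = 27.8%/12 = 2.31667% = 0.0231667.
Level-payment amortization: P = B₀·r / (1 − (1+r)^(−n)) = 6175.00·0.0231667 / (1 − 1.02317^(−4)).
Denominator 1 − (1+r)^(−4) = 0.0875386703.
P = 143.054 / 0.0875386703 ≈ 1634.18.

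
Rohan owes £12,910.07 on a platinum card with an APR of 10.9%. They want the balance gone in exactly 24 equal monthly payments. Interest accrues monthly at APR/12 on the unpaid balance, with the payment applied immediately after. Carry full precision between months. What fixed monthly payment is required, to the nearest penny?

Monthly rate r = 10.9%/12 = 0.908333% = 0.00908333.
Level-payment amortization: P = B₀·r / (1 − (1+r)^(−n)) = 12910.07·0.00908333 / (1 − 1.00908^(−24)).
Denominator 1 − (1+r)^(−24) = 0.195082806.
P = 117.266 / 0.195082806 ≈ 601.11.

£601.11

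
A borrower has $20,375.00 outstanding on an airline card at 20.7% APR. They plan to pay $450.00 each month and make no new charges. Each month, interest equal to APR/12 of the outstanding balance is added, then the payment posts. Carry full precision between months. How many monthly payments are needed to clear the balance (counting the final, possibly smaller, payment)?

Monthly rate r = 20.7%/12 = 1.725% = 0.01725.
Recurrence: B ← B·(1+r) − $450.00.
Month 1: interest $351.47; balance after payment $20,276.47.
Month 2: interest $349.77; balance after payment $20,176.24.
Closed form: n = −ln(1 − rB₀/P)/ln(1+r) = −ln(0.21896)/ln(1.01725) ≈ 88.808, so the balance reaches zero during payment 89.

89 months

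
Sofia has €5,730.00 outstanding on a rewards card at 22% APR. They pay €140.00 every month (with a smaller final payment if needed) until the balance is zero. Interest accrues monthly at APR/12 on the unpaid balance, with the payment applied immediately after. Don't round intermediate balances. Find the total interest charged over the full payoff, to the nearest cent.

€4,964.31

Monthly rate r = 22%/12 = 1.83333% = 0.0183333.
Payoff takes n = ⌈−ln(1 − rB₀/P)/ln(1+r)⌉ = ⌈76.386⌉ = 77 payments; the last is €54.31.
Total paid = 76·€140.00 + €54.31 = €10,694.31.
Total interest = total paid − principal = €10,694.31 − €5,730.00 = €4,964.31.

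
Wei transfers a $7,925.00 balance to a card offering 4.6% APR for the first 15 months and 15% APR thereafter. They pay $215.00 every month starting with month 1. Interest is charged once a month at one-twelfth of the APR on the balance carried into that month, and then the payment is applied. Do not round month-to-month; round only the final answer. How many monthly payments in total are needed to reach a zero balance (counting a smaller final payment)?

44 payments

Promo months 1–15 at r₀ = 4.6%/12 = 0.00383333; months 16+ at r₁ = 15%/12 = 0.0125.
After month 15: iterate B ← B·(1+r₀) − $215.00 for 15 months → $5,080.13.
Then at r₁ with $215.00/mo: n₂ = −ln(1 − r₁·B/P)/ln(1+r₁) ≈ 28.18 → 29 more payments.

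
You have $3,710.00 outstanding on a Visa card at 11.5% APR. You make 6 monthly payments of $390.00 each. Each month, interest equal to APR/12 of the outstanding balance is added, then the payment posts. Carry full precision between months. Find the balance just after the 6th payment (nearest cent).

$1,531.72

Monthly rate r = 11.5%/12 = 0.958333% = 0.00958333.
Each month: B ← B·(1+r) − $390.00.
Month 1: interest $35.55; balance after payment $3,355.55.
Month 2: interest $32.16; balance after payment $2,997.71.
Month 3: interest $28.73; balance after payment $2,636.44.
Month 4: interest $25.27; balance after payment $2,271.71.
Month 5: interest $21.77; balance after payment $1,903.48.
Month 6: interest $18.24; balance after payment $1,531.72.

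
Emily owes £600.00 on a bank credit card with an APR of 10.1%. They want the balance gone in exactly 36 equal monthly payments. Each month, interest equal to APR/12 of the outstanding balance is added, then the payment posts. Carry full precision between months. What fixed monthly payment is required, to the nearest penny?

£19.39

Monthly rate r = 10.1%/12 = 0.841667% = 0.00841667.
Level-payment amortization: P = B₀·r / (1 − (1+r)^(−n)) = 600.00·0.00841667 / (1 − 1.00842^(−36)).
Denominator 1 − (1+r)^(−36) = 0.260463755.
P = 5.05 / 0.260463755 ≈ 19.39.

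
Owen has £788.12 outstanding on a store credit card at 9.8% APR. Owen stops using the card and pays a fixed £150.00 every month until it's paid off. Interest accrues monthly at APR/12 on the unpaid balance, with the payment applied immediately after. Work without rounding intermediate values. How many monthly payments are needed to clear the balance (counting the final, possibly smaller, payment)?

Monthly rate r = 9.8%/12 = 0.816667% = 0.00816667.
Recurrence: B ← B·(1+r) − £150.00.
Month 1: interest £6.44; balance after payment £644.56.
Month 2: interest £5.26; balance after payment £499.82.
Month 3: interest £4.08; balance after payment £353.90.
Month 4: interest £2.89; balance after payment £206.79.
Month 5: interest £1.69; balance after payment £58.48.
Month 6: interest £0.48; balance after payment £0.00.

6 months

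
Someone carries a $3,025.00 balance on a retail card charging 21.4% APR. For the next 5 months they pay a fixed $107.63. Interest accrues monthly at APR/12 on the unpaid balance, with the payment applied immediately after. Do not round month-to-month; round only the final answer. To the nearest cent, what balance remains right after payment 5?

$2,746.83

Monthly rate r = 21.4%/12 = 1.78333% = 0.0178333.
Each month: B ← B·(1+r) − $107.63.
Month 1: interest $53.95; balance after payment $2,971.32.
Month 2: interest $52.99; balance after payment $2,916.67.
Month 3: interest $52.01; balance after payment $2,861.06.
Month 4: interest $51.02; balance after payment $2,804.45.
Month 5: interest $50.01; balance after payment $2,746.83.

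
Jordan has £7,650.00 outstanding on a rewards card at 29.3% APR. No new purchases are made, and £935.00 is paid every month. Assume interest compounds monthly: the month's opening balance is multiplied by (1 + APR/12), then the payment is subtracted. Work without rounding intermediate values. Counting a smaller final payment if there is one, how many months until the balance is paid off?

10 payments

Monthly rate r = 29.3%/12 = 2.44167% = 0.0244167.
Recurrence: B ← B·(1+r) − £935.00.
Month 1: interest £186.79; balance after payment £6,901.79.
Month 2: interest £168.52; balance after payment £6,135.31.
Closed form: n = −ln(1 − rB₀/P)/ln(1+r) = −ln(0.80023)/ln(1.02442) ≈ 9.238, so the balance reaches zero during payment 10.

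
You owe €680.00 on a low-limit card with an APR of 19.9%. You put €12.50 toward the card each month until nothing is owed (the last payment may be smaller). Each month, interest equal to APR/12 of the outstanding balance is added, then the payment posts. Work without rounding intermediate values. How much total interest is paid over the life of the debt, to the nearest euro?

€1,086

Monthly rate r = 19.9%/12 = 1.65833% = 0.0165833.
Payoff takes n = ⌈−ln(1 − rB₀/P)/ln(1+r)⌉ = ⌈141.309⌉ = 142 payments; the last is €3.88.
Total paid = 141·€12.50 + €3.88 = €1,766.38.
Total interest = total paid − principal = €1,766.38 − €680.00 = €1,086.38.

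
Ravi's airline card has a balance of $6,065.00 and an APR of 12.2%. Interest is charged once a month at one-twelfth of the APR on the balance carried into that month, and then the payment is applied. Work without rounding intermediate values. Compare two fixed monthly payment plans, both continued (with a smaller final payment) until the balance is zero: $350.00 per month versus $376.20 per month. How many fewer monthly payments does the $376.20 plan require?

2 fewer payments

Monthly rate r = 12.2%/12 = 1.01667% = 0.0101667.
At $350.00/mo: n = ⌈−ln(1 − rB₀/P)/ln(1+r)⌉ = 20 payments (last $55.75); total interest = total paid − $6,065.00 = $640.75.
At $376.20/mo: 18 payments (last $262.66); total interest $593.06.
Payments saved = 20 − 18 = 2.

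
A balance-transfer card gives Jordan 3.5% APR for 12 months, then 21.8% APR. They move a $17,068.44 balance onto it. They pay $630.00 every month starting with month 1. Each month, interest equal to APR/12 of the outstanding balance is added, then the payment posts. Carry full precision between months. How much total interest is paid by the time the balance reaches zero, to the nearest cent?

$2,386.31

Promo months 1–12 at r₀ = 3.5%/12 = 0.00291667; months 13+ at r₁ = 21.8%/12 = 0.0181667.
After month 12: iterate B ← B·(1+r₀) − $630.00 for 12 months → $9,993.05.
Then at r₁ with $630.00/mo: n₂ = −ln(1 − r₁·B/P)/ln(1+r₁) ≈ 18.88 → 19 more payments.
Total paid = 30·$630.00 + $554.75 = $19,454.75; interest = $19,454.75 − $17,068.44 = $2,386.31.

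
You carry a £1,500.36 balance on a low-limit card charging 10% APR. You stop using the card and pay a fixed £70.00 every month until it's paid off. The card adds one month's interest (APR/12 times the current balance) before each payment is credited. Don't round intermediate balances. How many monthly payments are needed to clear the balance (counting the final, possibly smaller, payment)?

24 payments

Monthly rate r = 10%/12 = 0.833333% = 0.00833333.
Recurrence: B ← B·(1+r) − £70.00.
Month 1: interest £12.50; balance after payment £1,442.86.
Month 2: interest £12.02; balance after payment £1,384.89.
Closed form: n = −ln(1 − rB₀/P)/ln(1+r) = −ln(0.82139)/ln(1.00833) ≈ 23.710, so the balance reaches zero during payment 24.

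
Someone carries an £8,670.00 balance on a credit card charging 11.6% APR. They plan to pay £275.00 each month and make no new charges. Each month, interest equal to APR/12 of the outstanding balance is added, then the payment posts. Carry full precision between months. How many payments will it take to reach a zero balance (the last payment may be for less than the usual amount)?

38 months

Monthly rate r = 11.6%/12 = 0.966667% = 0.00966667.
Recurrence: B ← B·(1+r) − £275.00.
Month 1: interest £83.81; balance after payment £8,478.81.
Month 2: interest £81.96; balance after payment £8,285.77.
Closed form: n = −ln(1 − rB₀/P)/ln(1+r) = −ln(0.69524)/ln(1.00967) ≈ 37.785, so the balance reaches zero during payment 38.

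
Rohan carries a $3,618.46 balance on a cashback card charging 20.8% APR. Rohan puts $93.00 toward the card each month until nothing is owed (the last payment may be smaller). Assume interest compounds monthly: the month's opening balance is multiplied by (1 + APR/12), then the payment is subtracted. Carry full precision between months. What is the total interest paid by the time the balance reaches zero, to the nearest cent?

$2,454.29

Monthly rate r = 20.8%/12 = 1.73333% = 0.0173333.
Payoff takes n = ⌈−ln(1 − rB₀/P)/ln(1+r)⌉ = ⌈65.297⌉ = 66 payments; the last is $27.75.
Total paid = 65·$93.00 + $27.75 = $6,072.75.
Total interest = total paid − principal = $6,072.75 − $3,618.46 = $2,454.29.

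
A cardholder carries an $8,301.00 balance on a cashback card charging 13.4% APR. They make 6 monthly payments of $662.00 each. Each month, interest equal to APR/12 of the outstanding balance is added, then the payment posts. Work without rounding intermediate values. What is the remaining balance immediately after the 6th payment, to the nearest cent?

Monthly rate r = 13.4%/12 = 1.11667% = 0.0111667.
Each month: B ← B·(1+r) − $662.00.
Month 1: interest $92.69; balance after payment $7,731.69.
Month 2: interest $86.34; balance after payment $7,156.03.
Month 3: interest $79.91; balance after payment $6,573.94.
Month 4: interest $73.41; balance after payment $5,985.35.
Month 5: interest $66.84; balance after payment $5,390.19.
Month 6: interest $60.19; balance after payment $4,788.38.

$4,788.38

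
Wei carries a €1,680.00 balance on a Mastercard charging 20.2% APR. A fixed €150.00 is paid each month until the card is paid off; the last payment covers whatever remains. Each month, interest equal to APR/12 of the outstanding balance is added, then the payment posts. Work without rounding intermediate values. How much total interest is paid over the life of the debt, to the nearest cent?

€197.53

Monthly rate r = 20.2%/12 = 1.68333% = 0.0168333.
Payoff takes n = ⌈−ln(1 − rB₀/P)/ln(1+r)⌉ = ⌈12.515⌉ = 13 payments; the last is €77.53.
Total paid = 12·€150.00 + €77.53 = €1,877.53.
Total interest = total paid − principal = €1,877.53 − €1,680.00 = €197.53.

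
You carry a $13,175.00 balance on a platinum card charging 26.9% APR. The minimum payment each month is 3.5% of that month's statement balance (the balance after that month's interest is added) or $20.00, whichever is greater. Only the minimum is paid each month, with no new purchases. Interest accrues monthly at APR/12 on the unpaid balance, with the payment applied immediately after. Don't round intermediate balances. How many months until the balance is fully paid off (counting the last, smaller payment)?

280 months

Monthly rate r = 26.9%/12 = 2.24167% = 0.0224167.
While 3.5% of the post-interest balance exceeds $20.00, each month B ← (B·(1+r))·(1 − 0.035), i.e. B shrinks by the factor (1+r)·0.965 = 0.98663.
This holds for months 1–235. Entering month 236 the balance is $557.48; 3.5% of the post-interest balance is now below $20.00, so the flat $20.00 minimum applies from here.
From month 236 a fixed $20.00 at rate r clears $557.48 in 45 more payments. Total: 235 + 45 = 280 months.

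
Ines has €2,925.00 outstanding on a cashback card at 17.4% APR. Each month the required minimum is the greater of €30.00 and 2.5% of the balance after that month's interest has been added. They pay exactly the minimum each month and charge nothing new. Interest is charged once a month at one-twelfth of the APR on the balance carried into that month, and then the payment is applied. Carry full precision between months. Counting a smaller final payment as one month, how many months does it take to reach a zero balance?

142 months

Monthly rate r = 17.4%/12 = 1.45% = 0.0145.
While 2.5% of the post-interest balance exceeds €30.00, each month B ← (B·(1+r))·(1 − 0.025), i.e. B shrinks by the factor (1+r)·0.975 = 0.98914.
This holds for months 1–83. Entering month 84 the balance is €1,181.49; 2.5% of the post-interest balance is now below €30.00, so the flat €30.00 minimum applies from here.
From month 84 a fixed €30.00 at rate r clears €1,181.49 in 59 more payments. Total: 83 + 59 = 142 months.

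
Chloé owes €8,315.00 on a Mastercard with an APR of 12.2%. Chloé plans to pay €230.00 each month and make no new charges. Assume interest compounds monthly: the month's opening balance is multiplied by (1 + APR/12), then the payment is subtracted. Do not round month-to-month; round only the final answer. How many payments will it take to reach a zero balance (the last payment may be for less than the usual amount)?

46 payments

Monthly rate r = 12.2%/12 = 1.01667% = 0.0101667.
Recurrence: B ← B·(1+r) − €230.00.
Month 1: interest €84.54; balance after payment €8,169.54.
Month 2: interest €83.06; balance after payment €8,022.59.
Closed form: n = −ln(1 − rB₀/P)/ln(1+r) = −ln(0.63245)/ln(1.01017) ≈ 45.293, so the balance reaches zero during payment 46.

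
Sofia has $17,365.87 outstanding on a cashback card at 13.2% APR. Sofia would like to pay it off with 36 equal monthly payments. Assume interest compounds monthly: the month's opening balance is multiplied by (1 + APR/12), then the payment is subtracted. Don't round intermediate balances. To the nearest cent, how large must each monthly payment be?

$586.80

Monthly rate r = 13.2%/12 = 1.1% = 0.011.
Level-payment amortization: P = B₀·r / (1 − (1+r)^(−n)) = 17365.87·0.011 / (1 − 1.011^(−36)).
Denominator 1 − (1+r)^(−36) = 0.325536583.
P = 191.025 / 0.325536583 ≈ 586.80.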